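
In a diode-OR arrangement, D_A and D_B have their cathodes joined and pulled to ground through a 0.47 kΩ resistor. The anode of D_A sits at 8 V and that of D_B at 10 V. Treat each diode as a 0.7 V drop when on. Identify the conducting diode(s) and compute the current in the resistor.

Only D_B conducts; I_R ≈ 20 mA

Assume both conduct. Then node N would need to be at both 8−0.7 = 7.3 V and 10−0.7 = 9.3 V, which is impossible.
Assume only D_B conducts: V_N = 10 − 0.7 = 9.3 V, so I_R = 9.3/0.47 = 19.8 mA.
Check D_A: its anode-to-cathode voltage is 8 − 9.3 = -1.3 V < 0.7 V, so it is off. The assumption is consistent.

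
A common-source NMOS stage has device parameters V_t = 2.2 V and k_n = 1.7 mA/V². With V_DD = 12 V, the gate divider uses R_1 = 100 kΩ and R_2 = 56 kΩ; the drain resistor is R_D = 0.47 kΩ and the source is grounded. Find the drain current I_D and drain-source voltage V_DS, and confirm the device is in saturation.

V_G = V_DD·R_2/(R_1+R_2) = 12×56/156 = 4.31 V. With the source grounded, V_GS = V_G = 4.31 V.
Assume saturation: I_D = (k_n/2)(V_GS − V_t)² = (1.7/2)×(4.31 − 2.2)² = 0.85×2.11² = 3.78 mA.
V_DS = V_DD − I_D·R_D = 12 − 3.78×0.47 = 10.2 V.
Saturation requires V_DS ≥ V_GS − V_t = 2.11 V; 10.2 ≥ 2.11 ✓.

I_D ≈ 3.8 mA, V_DS ≈ 10 V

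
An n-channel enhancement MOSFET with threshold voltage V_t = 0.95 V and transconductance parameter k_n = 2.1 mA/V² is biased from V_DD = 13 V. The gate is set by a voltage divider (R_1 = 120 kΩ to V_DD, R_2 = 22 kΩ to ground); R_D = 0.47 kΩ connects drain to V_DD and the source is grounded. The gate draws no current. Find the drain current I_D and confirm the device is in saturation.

V_G = V_DD·R_2/(R_1+R_2) = 13×22/142 = 2.01 V. With the source grounded, V_GS = V_G = 2.01 V.
Assume saturation: I_D = (k_n/2)(V_GS − V_t)² = (2.1/2)×(2.01 − 0.95)² = 1.05×1.06² = 1.19 mA.
V_DS = V_DD − I_D·R_D = 13 − 1.19×0.47 = 12.4 V.
Saturation requires V_DS ≥ V_GS − V_t = 1.06 V; 12.4 ≥ 1.06 ✓.

I_D ≈ 1.2 mA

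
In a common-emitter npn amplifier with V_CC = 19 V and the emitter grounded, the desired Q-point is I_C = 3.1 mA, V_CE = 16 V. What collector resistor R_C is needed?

R_C ≈ 0.97 kΩ

Collector loop: V_CC = I_C·R_C + V_CE.
R_C = (V_CC − V_CE)/I_C = (19 − 16)/3.1 = 0.968 kΩ.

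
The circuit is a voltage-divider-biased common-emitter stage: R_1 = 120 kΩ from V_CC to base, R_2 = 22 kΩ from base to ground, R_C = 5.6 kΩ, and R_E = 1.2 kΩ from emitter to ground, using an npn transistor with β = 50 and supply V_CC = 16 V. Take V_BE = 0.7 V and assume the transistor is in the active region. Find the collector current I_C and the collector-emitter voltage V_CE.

I_C ≈ 1.1 mA, V_CE ≈ 8.4 V

Thevenize the base divider: V_Th = V_CC·R_2/(R_1+R_2) = 16×22/142 = 2.48 V, R_Th = R_1‖R_2 = 18.6 kΩ.
Base-emitter loop: V_Th = I_B·R_Th + V_BE + (β+1)I_B·R_E, so I_B = (2.48 − 0.7) / (18.6 + 51×1.2) = 0.0223 mA.
I_C = β·I_B = 50×0.0223 = 1.11 mA, and I_E = (β+1)I_B = 1.14 mA.
V_CE = V_CC − I_C·R_C − I_E·R_E = 16 − 1.11×5.6 − 1.14×1.2 = 8.39 V.
V_CE = 8.39 V > 0.2 V confirms active-region operation.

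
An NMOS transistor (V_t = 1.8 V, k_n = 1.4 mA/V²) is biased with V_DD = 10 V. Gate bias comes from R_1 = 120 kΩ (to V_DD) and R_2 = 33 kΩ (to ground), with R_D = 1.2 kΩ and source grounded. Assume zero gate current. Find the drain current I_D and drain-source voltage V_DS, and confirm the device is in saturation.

V_G = V_DD·R_2/(R_1+R_2) = 10×33/153 = 2.16 V. With the source grounded, V_GS = V_G = 2.16 V.
Assume saturation: I_D = (k_n/2)(V_GS − V_t)² = (1.4/2)×(2.16 − 1.8)² = 0.7×0.357² = 0.0891 mA.
V_DS = V_DD − I_D·R_D = 10 − 0.0891×1.2 = 9.89 V.
Saturation requires V_DS ≥ V_GS − V_t = 0.357 V; 9.89 ≥ 0.357 ✓.

I_D ≈ 0.089 mA, V_DS ≈ 9.9 V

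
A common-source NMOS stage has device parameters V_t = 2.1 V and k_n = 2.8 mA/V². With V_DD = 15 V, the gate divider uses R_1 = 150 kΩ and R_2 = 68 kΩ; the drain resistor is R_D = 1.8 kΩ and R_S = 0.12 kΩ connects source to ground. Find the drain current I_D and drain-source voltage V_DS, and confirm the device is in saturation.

I_D ≈ 5.3 mA, V_DS ≈ 4.8 V

V_G = V_DD·R_2/(R_1+R_2) = 15×68/218 = 4.68 V.
Assume saturation: I_D = (k_n/2)(V_GS − V_t)² with V_GS = V_G − I_D·R_S = 4.68 − 0.12·I_D.
Substituting gives 0.0202·I_D² − 1.87·I_D + 9.31 = 0, with roots I_D = 5.29 or 87.3 mA.
The root I_D = 87.3 mA gives V_GS = -5.8 V ≤ V_t, so take I_D = 5.29 mA.
Then V_GS = 4.04 V and V_DS = V_DD − I_D(R_D+R_S) = 15 − 5.29×1.92 = 4.84 V.
Saturation requires V_DS ≥ V_GS − V_t = 1.94 V; 4.84 ≥ 1.94 ✓.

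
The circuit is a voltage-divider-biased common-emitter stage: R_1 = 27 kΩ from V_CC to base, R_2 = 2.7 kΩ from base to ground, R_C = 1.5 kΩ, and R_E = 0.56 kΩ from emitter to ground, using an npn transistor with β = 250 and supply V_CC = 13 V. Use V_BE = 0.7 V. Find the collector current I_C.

I_C ≈ 0.84 mA

Thevenize the base divider: V_Th = V_CC·R_2/(R_1+R_2) = 13×2.7/29.7 = 1.18 V, R_Th = R_1‖R_2 = 2.45 kΩ.
Base-emitter loop: V_Th = I_B·R_Th + V_BE + (β+1)I_B·R_E, so I_B = (1.18 − 0.7) / (2.45 + 251×0.56) = 0.00337 mA.
I_C = β·I_B = 250×0.00337 = 0.842 mA, and I_E = (β+1)I_B = 0.846 mA.
V_CE = V_CC − I_C·R_C − I_E·R_E = 13 − 0.842×1.5 − 0.846×0.56 = 11.3 V.
V_CE = 11.3 V > 0.2 V confirms active-region operation.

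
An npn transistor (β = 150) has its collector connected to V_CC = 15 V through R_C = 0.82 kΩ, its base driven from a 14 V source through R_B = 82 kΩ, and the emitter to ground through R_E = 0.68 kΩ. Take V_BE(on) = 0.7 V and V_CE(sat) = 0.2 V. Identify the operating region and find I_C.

Assume active: I_B = (14 − 0.7)/(82 + 151×0.68) = 0.072 mA, I_C = β·I_B = 10.8 mA.
Then V_CE = 15 − 10.8×0.82 − 10.9×0.68 = -1.25 V < 0.2 V — the active assumption fails.
Re-solve with V_CE = 0.2 V. KCL at the emitter: V_E/R_E = (V_BB−0.7−V_E)/R_B + (V_CC−0.2−V_E)/R_C, giving V_E = 6.74 V.
I_C = (V_CC − 0.2 − V_E)/R_C = (14.8 − 6.74)/0.82 = 9.83 mA.
Check: I_B = (13.3 − 6.74)/82 = 0.08 mA, and β·I_B = 12 mA > I_C, confirming saturation.

saturation; I_C ≈ 9.8 mA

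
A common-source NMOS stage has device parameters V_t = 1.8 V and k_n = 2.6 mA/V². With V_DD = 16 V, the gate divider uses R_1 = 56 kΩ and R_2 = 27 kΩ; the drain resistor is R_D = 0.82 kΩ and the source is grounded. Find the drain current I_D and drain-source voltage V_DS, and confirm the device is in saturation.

I_D ≈ 15 mA, V_DS ≈ 3.6 V

V_G = V_DD·R_2/(R_1+R_2) = 16×27/83 = 5.2 V. With the source grounded, V_GS = V_G = 5.2 V.
Assume saturation: I_D = (k_n/2)(V_GS − V_t)² = (2.6/2)×(5.2 − 1.8)² = 1.3×3.4² = 15.1 mA.
V_DS = V_DD − I_D·R_D = 16 − 15.1×0.82 = 3.64 V.
Saturation requires V_DS ≥ V_GS − V_t = 3.4 V; 3.64 ≥ 3.4 ✓.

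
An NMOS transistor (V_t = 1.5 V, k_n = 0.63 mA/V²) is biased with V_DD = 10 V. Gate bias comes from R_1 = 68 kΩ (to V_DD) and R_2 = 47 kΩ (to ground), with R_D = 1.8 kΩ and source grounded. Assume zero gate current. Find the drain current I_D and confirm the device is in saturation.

I_D ≈ 2.1 mA

V_G = V_DD·R_2/(R_1+R_2) = 10×47/115 = 4.09 V. With the source grounded, V_GS = V_G = 4.09 V.
Assume saturation: I_D = (k_n/2)(V_GS − V_t)² = (0.63/2)×(4.09 − 1.5)² = 0.315×2.59² = 2.11 mA.
V_DS = V_DD − I_D·R_D = 10 − 2.11×1.8 = 6.21 V.
Saturation requires V_DS ≥ V_GS − V_t = 2.59 V; 6.21 ≥ 2.59 ✓.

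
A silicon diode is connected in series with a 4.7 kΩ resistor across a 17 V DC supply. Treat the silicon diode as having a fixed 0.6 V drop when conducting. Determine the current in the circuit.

I ≈ 3.5 mA

KVL around the loop: 17 = V_D + I·R = 0.6 + I × 4.7 kΩ.
So I = (17 − 0.6) / 4.7 kΩ = 16.4 / 4.7 = 3.49 mA.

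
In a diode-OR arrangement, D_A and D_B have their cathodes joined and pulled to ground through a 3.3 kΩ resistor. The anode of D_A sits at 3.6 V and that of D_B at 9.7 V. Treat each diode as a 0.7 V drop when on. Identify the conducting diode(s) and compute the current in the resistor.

Assume both conduct. Then node N would need to be at both 3.6−0.7 = 2.9 V and 9.7−0.7 = 9 V, which is impossible.
Assume only D_B conducts: V_N = 9.7 − 0.7 = 9 V, so I_R = 9/3.3 = 2.73 mA.
Check D_A: its anode-to-cathode voltage is 3.6 − 9 = -5.4 V < 0.7 V, so it is off. The assumption is consistent.

Only D_B conducts; I_R ≈ 2.7 mA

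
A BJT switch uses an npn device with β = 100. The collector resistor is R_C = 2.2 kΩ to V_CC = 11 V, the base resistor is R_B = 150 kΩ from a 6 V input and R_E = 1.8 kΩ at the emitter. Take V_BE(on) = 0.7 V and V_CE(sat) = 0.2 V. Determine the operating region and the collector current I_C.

active; I_C ≈ 1.6 mA

Assume active. Base-emitter loop: I_B = (V_BB − V_BE)/(R_B + (β+1)R_E) = (6 − 0.7)/(150 + 101×1.8) = 0.016 mA.
I_C = β·I_B = 100×0.016 = 1.6 mA.
V_CE = V_CC − I_C·R_C − I_E·R_E = 11 − 1.6×2.2 − 1.61×1.8 = 4.58 V > V_CE(sat), so the active-region assumption holds.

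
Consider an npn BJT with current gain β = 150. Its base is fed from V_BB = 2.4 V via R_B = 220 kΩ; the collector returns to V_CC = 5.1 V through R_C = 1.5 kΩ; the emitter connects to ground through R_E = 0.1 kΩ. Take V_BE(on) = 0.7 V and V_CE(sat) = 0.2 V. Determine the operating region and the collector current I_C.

active; I_C ≈ 1.1 mA

Assume active. Base-emitter loop: I_B = (V_BB − V_BE)/(R_B + (β+1)R_E) = (2.4 − 0.7)/(220 + 151×0.1) = 0.00723 mA.
I_C = β·I_B = 150×0.00723 = 1.08 mA.
V_CE = V_CC − I_C·R_C − I_E·R_E = 5.1 − 1.08×1.5 − 1.09×0.1 = 3.36 V > V_CE(sat), so the active-region assumption holds.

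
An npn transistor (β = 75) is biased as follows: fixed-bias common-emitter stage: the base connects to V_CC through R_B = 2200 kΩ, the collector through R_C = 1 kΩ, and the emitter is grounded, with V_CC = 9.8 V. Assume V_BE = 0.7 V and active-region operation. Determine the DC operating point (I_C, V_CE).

I_C ≈ 0.31 mA, V_CE ≈ 9.5 V

Base loop: V_CC = I_B·R_B + V_BE, so I_B = (9.8 − 0.7)/2200 kΩ = 0.00414 mA.
In the active region I_C = β·I_B = 75 × 0.00414 = 0.31 mA.
Collector loop: V_CE = V_CC − I_C·R_C = 9.8 − 0.31×1 = 9.49 V.
Since V_CE = 9.49 V > V_CE(sat) ≈ 0.2 V, the transistor is in the active region as assumed.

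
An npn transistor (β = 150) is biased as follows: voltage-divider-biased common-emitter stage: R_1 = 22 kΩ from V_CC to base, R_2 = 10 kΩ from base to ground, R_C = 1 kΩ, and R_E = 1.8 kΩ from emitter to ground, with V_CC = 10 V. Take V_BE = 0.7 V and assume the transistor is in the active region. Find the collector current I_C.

I_C ≈ 1.3 mA

Thevenize the base divider: V_Th = V_CC·R_2/(R_1+R_2) = 10×10/32 = 3.12 V, R_Th = R_1‖R_2 = 6.88 kΩ.
Base-emitter loop: V_Th = I_B·R_Th + V_BE + (β+1)I_B·R_E, so I_B = (3.12 − 0.7) / (6.88 + 151×1.8) = 0.0087 mA.
I_C = β·I_B = 150×0.0087 = 1.31 mA, and I_E = (β+1)I_B = 1.31 mA.
V_CE = V_CC − I_C·R_C − I_E·R_E = 10 − 1.31×1 − 1.31×1.8 = 6.33 V.
V_CE = 6.33 V > 0.2 V confirms active-region operation.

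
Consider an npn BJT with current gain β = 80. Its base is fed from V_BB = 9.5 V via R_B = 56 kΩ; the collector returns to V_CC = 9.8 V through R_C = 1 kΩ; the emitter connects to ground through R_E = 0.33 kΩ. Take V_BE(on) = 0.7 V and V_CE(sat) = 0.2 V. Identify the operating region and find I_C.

Assume active: I_B = (9.5 − 0.7)/(56 + 81×0.33) = 0.106 mA, I_C = β·I_B = 8.51 mA.
Then V_CE = 9.8 − 8.51×1 − 8.62×0.33 = -1.55 V < 0.2 V — the active assumption fails.
Re-solve with V_CE = 0.2 V. KCL at the emitter: V_E/R_E = (V_BB−0.7−V_E)/R_B + (V_CC−0.2−V_E)/R_C, giving V_E = 2.41 V.
I_C = (V_CC − 0.2 − V_E)/R_C = (9.6 − 2.41)/1 = 7.19 mA.
Check: I_B = (8.8 − 2.41)/56 = 0.114 mA, and β·I_B = 9.13 mA > I_C, confirming saturation.

saturation; I_C ≈ 7.2 mA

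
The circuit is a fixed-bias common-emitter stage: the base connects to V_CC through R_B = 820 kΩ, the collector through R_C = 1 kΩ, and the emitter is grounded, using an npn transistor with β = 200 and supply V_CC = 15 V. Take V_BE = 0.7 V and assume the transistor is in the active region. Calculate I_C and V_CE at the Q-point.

I_C ≈ 3.5 mA, V_CE ≈ 12 V

Base loop: V_CC = I_B·R_B + V_BE, so I_B = (15 − 0.7)/820 kΩ = 0.0174 mA.
In the active region I_C = β·I_B = 200 × 0.0174 = 3.49 mA.
Collector loop: V_CE = V_CC − I_C·R_C = 15 − 3.49×1 = 11.5 V.
Since V_CE = 11.5 V > V_CE(sat) ≈ 0.2 V, the transistor is in the active region as assumed.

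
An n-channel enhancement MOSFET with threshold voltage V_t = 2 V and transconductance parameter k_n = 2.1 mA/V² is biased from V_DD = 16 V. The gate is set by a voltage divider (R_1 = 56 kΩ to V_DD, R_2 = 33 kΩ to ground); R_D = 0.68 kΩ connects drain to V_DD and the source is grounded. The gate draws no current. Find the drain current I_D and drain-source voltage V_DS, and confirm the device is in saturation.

V_G = V_DD·R_2/(R_1+R_2) = 16×33/89 = 5.93 V. With the source grounded, V_GS = V_G = 5.93 V.
Assume saturation: I_D = (k_n/2)(V_GS − V_t)² = (2.1/2)×(5.93 − 2)² = 1.05×3.93² = 16.2 mA.
V_DS = V_DD − I_D·R_D = 16 − 16.2×0.68 = 4.96 V.
Saturation requires V_DS ≥ V_GS − V_t = 3.93 V; 4.96 ≥ 3.93 ✓.

I_D ≈ 16 mA, V_DS ≈ 5 V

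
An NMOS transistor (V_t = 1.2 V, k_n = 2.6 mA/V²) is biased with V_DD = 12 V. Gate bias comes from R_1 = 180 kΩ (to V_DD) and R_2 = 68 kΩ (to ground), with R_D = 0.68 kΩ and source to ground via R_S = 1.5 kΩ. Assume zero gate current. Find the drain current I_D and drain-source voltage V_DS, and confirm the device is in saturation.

V_G = V_DD·R_2/(R_1+R_2) = 12×68/248 = 3.29 V.
Assume saturation: I_D = (k_n/2)(V_GS − V_t)² with V_GS = V_G − I_D·R_S = 3.29 − 1.5·I_D.
Substituting gives 2.93·I_D² − 9.15·I_D + 5.68 = 0, with roots I_D = 0.853 or 2.28 mA.
The root I_D = 2.28 mA gives V_GS = -0.123 V ≤ V_t, so take I_D = 0.853 mA.
Then V_GS = 2.01 V and V_DS = V_DD − I_D(R_D+R_S) = 12 − 0.853×2.18 = 10.1 V.
Saturation requires V_DS ≥ V_GS − V_t = 0.81 V; 10.1 ≥ 0.81 ✓.

I_D ≈ 0.85 mA, V_DS ≈ 10 V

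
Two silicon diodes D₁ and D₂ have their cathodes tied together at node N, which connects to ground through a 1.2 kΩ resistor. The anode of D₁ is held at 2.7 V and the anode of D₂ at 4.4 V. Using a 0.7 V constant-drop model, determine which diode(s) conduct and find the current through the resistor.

Only D₂ conducts; I_R ≈ 3.1 mA

Assume both conduct. Then node N would need to be at both 2.7−0.7 = 2 V and 4.4−0.7 = 3.7 V, which is impossible.
Assume only D₂ conducts: V_N = 4.4 − 0.7 = 3.7 V, so I_R = 3.7/1.2 = 3.08 mA.
Check D₁: its anode-to-cathode voltage is 2.7 − 3.7 = -1 V < 0.7 V, so it is off. The assumption is consistent.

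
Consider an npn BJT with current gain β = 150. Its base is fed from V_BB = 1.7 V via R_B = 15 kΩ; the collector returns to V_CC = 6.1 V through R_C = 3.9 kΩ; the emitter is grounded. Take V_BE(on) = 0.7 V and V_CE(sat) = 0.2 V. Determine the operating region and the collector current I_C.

saturation; I_C ≈ 1.5 mA

Assume active: I_B = (1.7 − 0.7)/15 = 0.0667 mA, giving I_C = β·I_B = 10 mA.
But then V_CE = 6.1 − 10×3.9 = -32.9 V < V_CE(sat) = 0.2 V — impossible in the active region.
So the transistor is saturated. With V_CE = 0.2 V, I_C = (V_CC − 0.2)/R_C = 5.9/3.9 = 1.51 mA.
Check: β·I_B = 10 mA > I_C = 1.51 mA, confirming saturation.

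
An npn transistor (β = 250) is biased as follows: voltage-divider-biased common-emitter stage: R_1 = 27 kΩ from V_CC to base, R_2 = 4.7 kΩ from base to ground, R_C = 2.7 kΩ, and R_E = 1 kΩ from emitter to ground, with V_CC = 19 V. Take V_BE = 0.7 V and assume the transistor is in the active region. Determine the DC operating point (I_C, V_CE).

Thevenize the base divider: V_Th = V_CC·R_2/(R_1+R_2) = 19×4.7/31.7 = 2.82 V, R_Th = R_1‖R_2 = 4 kΩ.
Base-emitter loop: V_Th = I_B·R_Th + V_BE + (β+1)I_B·R_E, so I_B = (2.82 − 0.7) / (4 + 251×1) = 0.0083 mA.
I_C = β·I_B = 250×0.0083 = 2.08 mA, and I_E = (β+1)I_B = 2.08 mA.
V_CE = V_CC − I_C·R_C − I_E·R_E = 19 − 2.08×2.7 − 2.08×1 = 11.3 V.
V_CE = 11.3 V > 0.2 V confirms active-region operation.

I_C ≈ 2.1 mA, V_CE ≈ 11 V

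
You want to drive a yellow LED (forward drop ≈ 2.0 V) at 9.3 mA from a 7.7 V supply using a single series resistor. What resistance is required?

The resistor drops V_S − V_D = 7.7 − 2.0 = 5.7 V at 9.3 mA.
R = 5.7 V / 9.3 mA = 0.613 kΩ.

R ≈ 0.61 kΩ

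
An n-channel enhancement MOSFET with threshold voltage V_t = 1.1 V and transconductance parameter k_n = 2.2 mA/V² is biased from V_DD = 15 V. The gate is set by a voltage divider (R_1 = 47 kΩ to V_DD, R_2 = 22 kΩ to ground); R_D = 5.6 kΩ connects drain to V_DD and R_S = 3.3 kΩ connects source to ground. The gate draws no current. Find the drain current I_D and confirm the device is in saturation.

V_G = V_DD·R_2/(R_1+R_2) = 15×22/69 = 4.78 V.
Assume saturation: I_D = (k_n/2)(V_GS − V_t)² with V_GS = V_G − I_D·R_S = 4.78 − 3.3·I_D.
Substituting gives 12·I_D² − 27.7·I_D + 14.9 = 0, with roots I_D = 0.85 or 1.47 mA.
The root I_D = 1.47 mA gives V_GS = -0.0543 V ≤ V_t, so take I_D = 0.85 mA.
Then V_GS = 1.98 V and V_DS = V_DD − I_D(R_D+R_S) = 15 − 0.85×8.9 = 7.44 V.
Saturation requires V_DS ≥ V_GS − V_t = 0.879 V; 7.44 ≥ 0.879 ✓.

I_D ≈ 0.85 mA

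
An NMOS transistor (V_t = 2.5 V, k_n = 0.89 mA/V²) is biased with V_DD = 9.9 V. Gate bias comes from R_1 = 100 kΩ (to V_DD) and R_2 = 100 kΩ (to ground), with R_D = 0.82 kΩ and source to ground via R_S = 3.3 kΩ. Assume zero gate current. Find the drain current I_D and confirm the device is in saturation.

V_G = V_DD·R_2/(R_1+R_2) = 9.9×100/200 = 4.95 V.
Assume saturation: I_D = (k_n/2)(V_GS − V_t)² with V_GS = V_G − I_D·R_S = 4.95 − 3.3·I_D.
Substituting gives 4.85·I_D² − 8.2·I_D + 2.67 = 0, with roots I_D = 0.441 or 1.25 mA.
The root I_D = 1.25 mA gives V_GS = 0.824 V ≤ V_t, so take I_D = 0.441 mA.
Then V_GS = 3.5 V and V_DS = V_DD − I_D(R_D+R_S) = 9.9 − 0.441×4.12 = 8.08 V.
Saturation requires V_DS ≥ V_GS − V_t = 0.995 V; 8.08 ≥ 0.995 ✓.

I_D ≈ 0.44 mA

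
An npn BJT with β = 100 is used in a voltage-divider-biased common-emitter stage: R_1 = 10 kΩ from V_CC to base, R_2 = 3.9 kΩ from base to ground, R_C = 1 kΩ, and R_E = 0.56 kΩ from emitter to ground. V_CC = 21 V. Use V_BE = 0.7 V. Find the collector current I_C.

Thevenize the base divider: V_Th = V_CC·R_2/(R_1+R_2) = 21×3.9/13.9 = 5.89 V, R_Th = R_1‖R_2 = 2.81 kΩ.
Base-emitter loop: V_Th = I_B·R_Th + V_BE + (β+1)I_B·R_E, so I_B = (5.89 − 0.7) / (2.81 + 101×0.56) = 0.0875 mA.
I_C = β·I_B = 100×0.0875 = 8.75 mA, and I_E = (β+1)I_B = 8.83 mA.
V_CE = V_CC − I_C·R_C − I_E·R_E = 21 − 8.75×1 − 8.83×0.56 = 7.31 V.
V_CE = 7.31 V > 0.2 V confirms active-region operation.

I_C ≈ 8.7 mA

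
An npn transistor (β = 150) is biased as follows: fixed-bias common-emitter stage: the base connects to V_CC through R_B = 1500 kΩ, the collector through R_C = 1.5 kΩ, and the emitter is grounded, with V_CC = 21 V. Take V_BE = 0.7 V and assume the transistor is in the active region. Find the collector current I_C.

Base loop: V_CC = I_B·R_B + V_BE, so I_B = (21 − 0.7)/1500 kΩ = 0.0135 mA.
In the active region I_C = β·I_B = 150 × 0.0135 = 2.03 mA.
Collector loop: V_CE = V_CC − I_C·R_C = 21 − 2.03×1.5 = 18 V.
Since V_CE = 18 V > V_CE(sat) ≈ 0.2 V, the transistor is in the active region as assumed.

I_C ≈ 2 mA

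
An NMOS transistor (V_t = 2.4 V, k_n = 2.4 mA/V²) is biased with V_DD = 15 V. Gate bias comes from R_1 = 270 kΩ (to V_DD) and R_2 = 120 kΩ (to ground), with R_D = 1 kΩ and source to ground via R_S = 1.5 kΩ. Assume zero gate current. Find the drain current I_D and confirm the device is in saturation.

I_D ≈ 0.9 mA

V_G = V_DD·R_2/(R_1+R_2) = 15×120/390 = 4.62 V.
Assume saturation: I_D = (k_n/2)(V_GS − V_t)² with V_GS = V_G − I_D·R_S = 4.62 − 1.5·I_D.
Substituting gives 2.7·I_D² − 8.98·I_D + 5.89 = 0, with roots I_D = 0.9 or 2.42 mA.
The root I_D = 2.42 mA gives V_GS = 0.979 V ≤ V_t, so take I_D = 0.9 mA.
Then V_GS = 3.27 V and V_DS = V_DD − I_D(R_D+R_S) = 15 − 0.9×2.5 = 12.8 V.
Saturation requires V_DS ≥ V_GS − V_t = 0.866 V; 12.8 ≥ 0.866 ✓.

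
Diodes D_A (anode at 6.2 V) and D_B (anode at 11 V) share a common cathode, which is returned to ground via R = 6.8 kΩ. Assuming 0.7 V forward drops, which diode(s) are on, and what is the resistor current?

Assume both conduct. Then node N would need to be at both 6.2−0.7 = 5.5 V and 11−0.7 = 10.3 V, which is impossible.
Assume only D_B conducts: V_N = 11 − 0.7 = 10.3 V, so I_R = 10.3/6.8 = 1.51 mA.
Check D_A: its anode-to-cathode voltage is 6.2 − 10.3 = -4.1 V < 0.7 V, so it is off. The assumption is consistent.

Only D_B conducts; I_R ≈ 1.5 mA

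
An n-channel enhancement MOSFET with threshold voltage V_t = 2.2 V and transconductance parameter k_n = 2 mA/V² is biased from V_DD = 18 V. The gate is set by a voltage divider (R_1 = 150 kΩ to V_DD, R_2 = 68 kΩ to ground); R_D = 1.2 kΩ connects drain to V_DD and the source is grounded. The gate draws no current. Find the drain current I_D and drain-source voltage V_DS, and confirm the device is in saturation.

I_D ≈ 12 mA, V_DS ≈ 4 V

V_G = V_DD·R_2/(R_1+R_2) = 18×68/218 = 5.61 V. With the source grounded, V_GS = V_G = 5.61 V.
Assume saturation: I_D = (k_n/2)(V_GS − V_t)² = (2/2)×(5.61 − 2.2)² = 1×3.41² = 11.7 mA.
V_DS = V_DD − I_D·R_D = 18 − 11.7×1.2 = 4.01 V.
Saturation requires V_DS ≥ V_GS − V_t = 3.41 V; 4.01 ≥ 3.41 ✓.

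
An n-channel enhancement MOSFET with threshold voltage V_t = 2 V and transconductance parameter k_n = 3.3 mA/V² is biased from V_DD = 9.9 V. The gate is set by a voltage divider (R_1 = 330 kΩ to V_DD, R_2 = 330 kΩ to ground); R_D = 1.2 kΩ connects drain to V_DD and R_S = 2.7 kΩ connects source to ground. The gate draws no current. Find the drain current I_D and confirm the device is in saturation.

I_D ≈ 0.83 mA

V_G = V_DD·R_2/(R_1+R_2) = 9.9×330/660 = 4.95 V.
Assume saturation: I_D = (k_n/2)(V_GS − V_t)² with V_GS = V_G − I_D·R_S = 4.95 − 2.7·I_D.
Substituting gives 12·I_D² − 27.3·I_D + 14.4 = 0, with roots I_D = 0.83 or 1.44 mA.
The root I_D = 1.44 mA gives V_GS = 1.07 V ≤ V_t, so take I_D = 0.83 mA.
Then V_GS = 2.71 V and V_DS = V_DD − I_D(R_D+R_S) = 9.9 − 0.83×3.9 = 6.66 V.
Saturation requires V_DS ≥ V_GS − V_t = 0.709 V; 6.66 ≥ 0.709 ✓.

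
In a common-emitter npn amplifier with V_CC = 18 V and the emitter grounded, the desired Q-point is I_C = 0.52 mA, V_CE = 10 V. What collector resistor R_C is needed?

R_C ≈ 15 kΩ

Collector loop: V_CC = I_C·R_C + V_CE.
R_C = (V_CC − V_CE)/I_C = (18 − 10)/0.52 = 15.4 kΩ.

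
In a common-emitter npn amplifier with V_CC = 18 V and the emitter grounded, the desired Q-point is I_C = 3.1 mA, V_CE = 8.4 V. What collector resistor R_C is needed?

R_C ≈ 3.1 kΩ

Collector loop: V_CC = I_C·R_C + V_CE.
R_C = (V_CC − V_CE)/I_C = (18 − 8.4)/3.1 = 3.1 kΩ.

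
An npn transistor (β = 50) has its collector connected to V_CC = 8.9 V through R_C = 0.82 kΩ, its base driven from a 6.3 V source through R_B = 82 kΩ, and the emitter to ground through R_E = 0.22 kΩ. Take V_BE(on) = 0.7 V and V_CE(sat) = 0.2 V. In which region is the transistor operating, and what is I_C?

active; I_C ≈ 3 mA

Assume active. Base-emitter loop: I_B = (V_BB − V_BE)/(R_B + (β+1)R_E) = (6.3 − 0.7)/(82 + 51×0.22) = 0.0601 mA.
I_C = β·I_B = 50×0.0601 = 3 mA.
V_CE = V_CC − I_C·R_C − I_E·R_E = 8.9 − 3×0.82 − 3.06×0.22 = 5.76 V > V_CE(sat), so the active-region assumption holds.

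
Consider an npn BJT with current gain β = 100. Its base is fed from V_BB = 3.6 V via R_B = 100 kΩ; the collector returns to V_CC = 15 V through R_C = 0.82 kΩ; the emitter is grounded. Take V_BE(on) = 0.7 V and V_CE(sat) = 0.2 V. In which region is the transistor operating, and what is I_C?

active; I_C ≈ 2.9 mA

Assume active. Base-emitter loop: I_B = (V_BB − V_BE)/R_B = (3.6 − 0.7)/100 = 0.029 mA.
I_C = β·I_B = 100×0.029 = 2.9 mA.
V_CE = V_CC − I_C·R_C = 15 − 2.9×0.82 = 12.6 V > V_CE(sat), so the active-region assumption holds.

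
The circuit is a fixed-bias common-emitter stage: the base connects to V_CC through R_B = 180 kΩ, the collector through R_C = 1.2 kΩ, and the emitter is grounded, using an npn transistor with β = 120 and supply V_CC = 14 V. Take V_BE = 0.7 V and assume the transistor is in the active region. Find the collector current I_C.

Base loop: V_CC = I_B·R_B + V_BE, so I_B = (14 − 0.7)/180 kΩ = 0.0739 mA.
In the active region I_C = β·I_B = 120 × 0.0739 = 8.87 mA.
Collector loop: V_CE = V_CC − I_C·R_C = 14 − 8.87×1.2 = 3.36 V.
Since V_CE = 3.36 V > V_CE(sat) ≈ 0.2 V, the transistor is in the active region as assumed.

I_C ≈ 8.9 mA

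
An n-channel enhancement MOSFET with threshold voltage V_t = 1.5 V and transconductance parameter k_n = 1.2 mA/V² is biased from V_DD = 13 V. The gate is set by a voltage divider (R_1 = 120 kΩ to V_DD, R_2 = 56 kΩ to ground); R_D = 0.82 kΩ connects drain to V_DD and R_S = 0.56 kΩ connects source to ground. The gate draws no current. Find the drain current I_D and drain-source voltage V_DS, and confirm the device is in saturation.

V_G = V_DD·R_2/(R_1+R_2) = 13×56/176 = 4.14 V.
Assume saturation: I_D = (k_n/2)(V_GS − V_t)² with V_GS = V_G − I_D·R_S = 4.14 − 0.56·I_D.
Substituting gives 0.188·I_D² − 2.77·I_D + 4.17 = 0, with roots I_D = 1.7 or 13 mA.
The root I_D = 13 mA gives V_GS = -3.16 V ≤ V_t, so take I_D = 1.7 mA.
Then V_GS = 3.18 V and V_DS = V_DD − I_D(R_D+R_S) = 13 − 1.7×1.38 = 10.7 V.
Saturation requires V_DS ≥ V_GS − V_t = 1.68 V; 10.7 ≥ 1.68 ✓.

I_D ≈ 1.7 mA, V_DS ≈ 11 V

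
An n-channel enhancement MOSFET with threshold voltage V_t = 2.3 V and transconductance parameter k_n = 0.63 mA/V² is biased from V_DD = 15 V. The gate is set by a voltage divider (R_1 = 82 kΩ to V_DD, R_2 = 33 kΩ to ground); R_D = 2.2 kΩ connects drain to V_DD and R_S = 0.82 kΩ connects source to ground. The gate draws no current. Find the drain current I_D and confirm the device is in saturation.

V_G = V_DD·R_2/(R_1+R_2) = 15×33/115 = 4.3 V.
Assume saturation: I_D = (k_n/2)(V_GS − V_t)² with V_GS = V_G − I_D·R_S = 4.3 − 0.82·I_D.
Substituting gives 0.212·I_D² − 2.04·I_D + 1.27 = 0, with roots I_D = 0.668 or 8.94 mA.
The root I_D = 8.94 mA gives V_GS = -3.03 V ≤ V_t, so take I_D = 0.668 mA.
Then V_GS = 3.76 V and V_DS = V_DD − I_D(R_D+R_S) = 15 − 0.668×3.02 = 13 V.
Saturation requires V_DS ≥ V_GS − V_t = 1.46 V; 13 ≥ 1.46 ✓.

I_D ≈ 0.67 mA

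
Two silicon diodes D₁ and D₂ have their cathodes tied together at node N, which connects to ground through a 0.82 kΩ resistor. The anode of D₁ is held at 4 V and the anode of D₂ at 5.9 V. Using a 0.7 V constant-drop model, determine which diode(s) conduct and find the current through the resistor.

Assume both conduct. Then node N would need to be at both 4−0.7 = 3.3 V and 5.9−0.7 = 5.2 V, which is impossible.
Assume only D₂ conducts: V_N = 5.9 − 0.7 = 5.2 V, so I_R = 5.2/0.82 = 6.34 mA.
Check D₁: its anode-to-cathode voltage is 4 − 5.2 = -1.2 V < 0.7 V, so it is off. The assumption is consistent.

Only D₂ conducts; I_R ≈ 6.3 mA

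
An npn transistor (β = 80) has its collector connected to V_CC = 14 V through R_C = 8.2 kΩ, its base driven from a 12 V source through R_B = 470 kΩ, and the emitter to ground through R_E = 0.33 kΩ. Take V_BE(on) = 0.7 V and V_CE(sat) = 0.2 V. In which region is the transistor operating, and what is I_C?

saturation; I_C ≈ 1.6 mA

Assume active: I_B = (12 − 0.7)/(470 + 81×0.33) = 0.0227 mA, I_C = β·I_B = 1.82 mA.
Then V_CE = 14 − 1.82×8.2 − 1.84×0.33 = -1.53 V < 0.2 V — the active assumption fails.
Re-solve with V_CE = 0.2 V. KCL at the emitter: V_E/R_E = (V_BB−0.7−V_E)/R_B + (V_CC−0.2−V_E)/R_C, giving V_E = 0.541 V.
I_C = (V_CC − 0.2 − V_E)/R_C = (13.8 − 0.541)/8.2 = 1.62 mA.
Check: I_B = (11.3 − 0.541)/470 = 0.0229 mA, and β·I_B = 1.83 mA > I_C, confirming saturation.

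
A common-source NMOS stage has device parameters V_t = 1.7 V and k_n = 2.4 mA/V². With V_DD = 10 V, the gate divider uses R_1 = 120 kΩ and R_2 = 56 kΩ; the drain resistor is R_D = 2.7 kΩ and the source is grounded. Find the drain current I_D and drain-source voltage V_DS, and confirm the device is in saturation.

V_G = V_DD·R_2/(R_1+R_2) = 10×56/176 = 3.18 V. With the source grounded, V_GS = V_G = 3.18 V.
Assume saturation: I_D = (k_n/2)(V_GS − V_t)² = (2.4/2)×(3.18 − 1.7)² = 1.2×1.48² = 2.63 mA.
V_DS = V_DD − I_D·R_D = 10 − 2.63×2.7 = 2.89 V.
Saturation requires V_DS ≥ V_GS − V_t = 1.48 V; 2.89 ≥ 1.48 ✓.

I_D ≈ 2.6 mA, V_DS ≈ 2.9 V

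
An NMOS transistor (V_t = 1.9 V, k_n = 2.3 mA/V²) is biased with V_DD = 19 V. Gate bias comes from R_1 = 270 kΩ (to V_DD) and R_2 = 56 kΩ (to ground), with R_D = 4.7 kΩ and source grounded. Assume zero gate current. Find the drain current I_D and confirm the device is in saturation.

I_D ≈ 2.1 mA

V_G = V_DD·R_2/(R_1+R_2) = 19×56/326 = 3.26 V. With the source grounded, V_GS = V_G = 3.26 V.
Assume saturation: I_D = (k_n/2)(V_GS − V_t)² = (2.3/2)×(3.26 − 1.9)² = 1.15×1.36² = 2.14 mA.
V_DS = V_DD − I_D·R_D = 19 − 2.14×4.7 = 8.95 V.
Saturation requires V_DS ≥ V_GS − V_t = 1.36 V; 8.95 ≥ 1.36 ✓.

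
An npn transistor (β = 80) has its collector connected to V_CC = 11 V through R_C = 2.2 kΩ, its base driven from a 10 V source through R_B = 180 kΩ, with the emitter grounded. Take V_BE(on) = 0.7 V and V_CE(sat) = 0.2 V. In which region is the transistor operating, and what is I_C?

Assume active. Base-emitter loop: I_B = (V_BB − V_BE)/R_B = (10 − 0.7)/180 = 0.0517 mA.
I_C = β·I_B = 80×0.0517 = 4.13 mA.
V_CE = V_CC − I_C·R_C = 11 − 4.13×2.2 = 1.91 V > V_CE(sat), so the active-region assumption holds.

active; I_C ≈ 4.1 mA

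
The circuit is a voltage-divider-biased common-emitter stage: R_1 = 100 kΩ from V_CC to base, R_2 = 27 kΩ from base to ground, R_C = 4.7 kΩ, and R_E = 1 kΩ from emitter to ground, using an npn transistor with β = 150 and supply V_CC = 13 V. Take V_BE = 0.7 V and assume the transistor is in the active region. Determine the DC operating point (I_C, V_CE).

Thevenize the base divider: V_Th = V_CC·R_2/(R_1+R_2) = 13×27/127 = 2.76 V, R_Th = R_1‖R_2 = 21.3 kΩ.
Base-emitter loop: V_Th = I_B·R_Th + V_BE + (β+1)I_B·R_E, so I_B = (2.76 − 0.7) / (21.3 + 151×1) = 0.012 mA.
I_C = β·I_B = 150×0.012 = 1.8 mA, and I_E = (β+1)I_B = 1.81 mA.
V_CE = V_CC − I_C·R_C − I_E·R_E = 13 − 1.8×4.7 − 1.81×1 = 2.74 V.
V_CE = 2.74 V > 0.2 V confirms active-region operation.

I_C ≈ 1.8 mA, V_CE ≈ 2.7 V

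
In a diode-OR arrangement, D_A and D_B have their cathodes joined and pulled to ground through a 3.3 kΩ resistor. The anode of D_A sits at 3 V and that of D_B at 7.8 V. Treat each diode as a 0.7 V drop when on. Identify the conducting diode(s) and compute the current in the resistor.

Assume both conduct. Then node N would need to be at both 3−0.7 = 2.3 V and 7.8−0.7 = 7.1 V, which is impossible.
Assume only D_B conducts: V_N = 7.8 − 0.7 = 7.1 V, so I_R = 7.1/3.3 = 2.15 mA.
Check D_A: its anode-to-cathode voltage is 3 − 7.1 = -4.1 V < 0.7 V, so it is off. The assumption is consistent.

Only D_B conducts; I_R ≈ 2.2 mA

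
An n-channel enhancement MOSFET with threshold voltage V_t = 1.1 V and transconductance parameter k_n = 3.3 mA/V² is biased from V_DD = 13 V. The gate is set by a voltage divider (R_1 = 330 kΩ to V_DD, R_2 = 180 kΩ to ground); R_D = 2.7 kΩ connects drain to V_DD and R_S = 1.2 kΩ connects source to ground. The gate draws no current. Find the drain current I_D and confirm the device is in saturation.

V_G = V_DD·R_2/(R_1+R_2) = 13×180/510 = 4.59 V.
Assume saturation: I_D = (k_n/2)(V_GS − V_t)² with V_GS = V_G − I_D·R_S = 4.59 − 1.2·I_D.
Substituting gives 2.38·I_D² − 14.8·I_D + 20.1 = 0, with roots I_D = 1.99 or 4.24 mA.
The root I_D = 4.24 mA gives V_GS = -0.504 V ≤ V_t, so take I_D = 1.99 mA.
Then V_GS = 2.2 V and V_DS = V_DD − I_D(R_D+R_S) = 13 − 1.99×3.9 = 5.23 V.
Saturation requires V_DS ≥ V_GS − V_t = 1.1 V; 5.23 ≥ 1.1 ✓.

I_D ≈ 2 mA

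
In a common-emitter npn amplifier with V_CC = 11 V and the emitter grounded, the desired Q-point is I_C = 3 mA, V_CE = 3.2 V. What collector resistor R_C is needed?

R_C ≈ 2.6 kΩ

Collector loop: V_CC = I_C·R_C + V_CE.
R_C = (V_CC − V_CE)/I_C = (11 − 3.2)/3 = 2.6 kΩ.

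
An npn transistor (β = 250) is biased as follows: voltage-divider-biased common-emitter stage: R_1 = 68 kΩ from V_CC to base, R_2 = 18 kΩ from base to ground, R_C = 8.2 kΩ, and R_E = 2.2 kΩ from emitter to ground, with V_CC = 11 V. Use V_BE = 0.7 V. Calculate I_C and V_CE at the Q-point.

I_C ≈ 0.71 mA, V_CE ≈ 3.6 V

Thevenize the base divider: V_Th = V_CC·R_2/(R_1+R_2) = 11×18/86 = 2.3 V, R_Th = R_1‖R_2 = 14.2 kΩ.
Base-emitter loop: V_Th = I_B·R_Th + V_BE + (β+1)I_B·R_E, so I_B = (2.3 − 0.7) / (14.2 + 251×2.2) = 0.00283 mA.
I_C = β·I_B = 250×0.00283 = 0.707 mA, and I_E = (β+1)I_B = 0.71 mA.
V_CE = V_CC − I_C·R_C − I_E·R_E = 11 − 0.707×8.2 − 0.71×2.2 = 3.64 V.
V_CE = 3.64 V > 0.2 V confirms active-region operation.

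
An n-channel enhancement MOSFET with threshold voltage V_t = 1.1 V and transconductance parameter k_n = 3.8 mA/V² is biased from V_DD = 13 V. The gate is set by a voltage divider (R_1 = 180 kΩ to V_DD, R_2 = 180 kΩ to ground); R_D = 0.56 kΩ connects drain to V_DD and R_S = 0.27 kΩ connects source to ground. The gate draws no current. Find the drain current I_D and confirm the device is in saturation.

V_G = V_DD·R_2/(R_1+R_2) = 13×180/360 = 6.5 V.
Assume saturation: I_D = (k_n/2)(V_GS − V_t)² with V_GS = V_G − I_D·R_S = 6.5 − 0.27·I_D.
Substituting gives 0.139·I_D² − 6.54·I_D + 55.4 = 0, with roots I_D = 11.1 or 36.2 mA.
The root I_D = 36.2 mA gives V_GS = -3.26 V ≤ V_t, so take I_D = 11.1 mA.
Then V_GS = 3.51 V and V_DS = V_DD − I_D(R_D+R_S) = 13 − 11.1×0.83 = 3.82 V.
Saturation requires V_DS ≥ V_GS − V_t = 2.41 V; 3.82 ≥ 2.41 ✓.

I_D ≈ 11 mA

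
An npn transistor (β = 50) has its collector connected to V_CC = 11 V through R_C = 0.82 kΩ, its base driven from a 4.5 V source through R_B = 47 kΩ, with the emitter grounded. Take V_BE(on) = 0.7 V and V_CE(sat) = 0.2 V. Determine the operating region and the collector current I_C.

Assume active. Base-emitter loop: I_B = (V_BB − V_BE)/R_B = (4.5 − 0.7)/47 = 0.0809 mA.
I_C = β·I_B = 50×0.0809 = 4.04 mA.
V_CE = V_CC − I_C·R_C = 11 − 4.04×0.82 = 7.69 V > V_CE(sat), so the active-region assumption holds.

active; I_C ≈ 4 mA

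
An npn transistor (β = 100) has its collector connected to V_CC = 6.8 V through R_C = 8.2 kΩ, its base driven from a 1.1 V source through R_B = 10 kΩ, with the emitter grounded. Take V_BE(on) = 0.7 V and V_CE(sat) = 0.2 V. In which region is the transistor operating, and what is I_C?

saturation; I_C ≈ 0.8 mA

Assume active: I_B = (1.1 − 0.7)/10 = 0.04 mA, giving I_C = β·I_B = 4 mA.
But then V_CE = 6.8 − 4×8.2 = -26 V < V_CE(sat) = 0.2 V — impossible in the active region.
So the transistor is saturated. With V_CE = 0.2 V, I_C = (V_CC − 0.2)/R_C = 6.6/8.2 = 0.805 mA.
Check: β·I_B = 4 mA > I_C = 0.805 mA, confirming saturation.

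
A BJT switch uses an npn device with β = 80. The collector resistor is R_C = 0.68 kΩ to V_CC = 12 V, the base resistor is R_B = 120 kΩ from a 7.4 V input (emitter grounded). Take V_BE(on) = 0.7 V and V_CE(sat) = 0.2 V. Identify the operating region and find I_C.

active; I_C ≈ 4.5 mA

Assume active. Base-emitter loop: I_B = (V_BB − V_BE)/R_B = (7.4 − 0.7)/120 = 0.0558 mA.
I_C = β·I_B = 80×0.0558 = 4.47 mA.
V_CE = V_CC − I_C·R_C = 12 − 4.47×0.68 = 8.96 V > V_CE(sat), so the active-region assumption holds.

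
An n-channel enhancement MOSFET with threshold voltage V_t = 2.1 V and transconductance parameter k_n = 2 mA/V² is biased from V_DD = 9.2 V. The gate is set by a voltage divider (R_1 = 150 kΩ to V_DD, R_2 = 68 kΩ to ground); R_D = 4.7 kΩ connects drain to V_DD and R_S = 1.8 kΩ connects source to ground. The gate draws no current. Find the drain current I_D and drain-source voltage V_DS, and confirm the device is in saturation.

I_D ≈ 0.19 mA, V_DS ≈ 8 V

V_G = V_DD·R_2/(R_1+R_2) = 9.2×68/218 = 2.87 V.
Assume saturation: I_D = (k_n/2)(V_GS − V_t)² with V_GS = V_G − I_D·R_S = 2.87 − 1.8·I_D.
Substituting gives 3.24·I_D² − 3.77·I_D + 0.592 = 0, with roots I_D = 0.187 or 0.977 mA.
The root I_D = 0.977 mA gives V_GS = 1.11 V ≤ V_t, so take I_D = 0.187 mA.
Then V_GS = 2.53 V and V_DS = V_DD − I_D(R_D+R_S) = 9.2 − 0.187×6.5 = 7.98 V.
Saturation requires V_DS ≥ V_GS − V_t = 0.433 V; 7.98 ≥ 0.433 ✓.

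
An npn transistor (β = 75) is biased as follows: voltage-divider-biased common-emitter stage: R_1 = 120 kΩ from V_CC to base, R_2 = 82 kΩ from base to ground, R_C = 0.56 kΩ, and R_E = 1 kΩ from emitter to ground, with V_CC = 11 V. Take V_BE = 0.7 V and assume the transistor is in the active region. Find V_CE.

Thevenize the base divider: V_Th = V_CC·R_2/(R_1+R_2) = 11×82/202 = 4.47 V, R_Th = R_1‖R_2 = 48.7 kΩ.
Base-emitter loop: V_Th = I_B·R_Th + V_BE + (β+1)I_B·R_E, so I_B = (4.47 − 0.7) / (48.7 + 76×1) = 0.0302 mA.
I_C = β·I_B = 75×0.0302 = 2.26 mA, and I_E = (β+1)I_B = 2.29 mA.
V_CE = V_CC − I_C·R_C − I_E·R_E = 11 − 2.26×0.56 − 2.29×1 = 7.44 V.
V_CE = 7.44 V > 0.2 V confirms active-region operation.

V_CE ≈ 7.4 V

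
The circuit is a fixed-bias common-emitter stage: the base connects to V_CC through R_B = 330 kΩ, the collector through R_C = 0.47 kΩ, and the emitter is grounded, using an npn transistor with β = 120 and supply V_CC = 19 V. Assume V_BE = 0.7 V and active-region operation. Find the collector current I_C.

Base loop: V_CC = I_B·R_B + V_BE, so I_B = (19 − 0.7)/330 kΩ = 0.0555 mA.
In the active region I_C = β·I_B = 120 × 0.0555 = 6.65 mA.
Collector loop: V_CE = V_CC − I_C·R_C = 19 − 6.65×0.47 = 15.9 V.
Since V_CE = 15.9 V > V_CE(sat) ≈ 0.2 V, the transistor is in the active region as assumed.

I_C ≈ 6.7 mA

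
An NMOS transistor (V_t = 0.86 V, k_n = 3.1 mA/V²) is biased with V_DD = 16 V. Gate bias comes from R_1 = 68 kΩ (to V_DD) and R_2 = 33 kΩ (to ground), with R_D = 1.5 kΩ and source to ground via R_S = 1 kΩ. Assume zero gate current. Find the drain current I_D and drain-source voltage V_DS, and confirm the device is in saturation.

I_D ≈ 3 mA, V_DS ≈ 8.5 V

V_G = V_DD·R_2/(R_1+R_2) = 16×33/101 = 5.23 V.
Assume saturation: I_D = (k_n/2)(V_GS − V_t)² with V_GS = V_G − I_D·R_S = 5.23 − 1·I_D.
Substituting gives 1.55·I_D² − 14.5·I_D + 29.6 = 0, with roots I_D = 2.98 or 6.4 mA.
The root I_D = 6.4 mA gives V_GS = -1.17 V ≤ V_t, so take I_D = 2.98 mA.
Then V_GS = 2.25 V and V_DS = V_DD − I_D(R_D+R_S) = 16 − 2.98×2.5 = 8.55 V.
Saturation requires V_DS ≥ V_GS − V_t = 1.39 V; 8.55 ≥ 1.39 ✓.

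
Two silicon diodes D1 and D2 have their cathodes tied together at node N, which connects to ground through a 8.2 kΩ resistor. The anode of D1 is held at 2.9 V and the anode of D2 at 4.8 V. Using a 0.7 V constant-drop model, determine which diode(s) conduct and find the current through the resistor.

Only D2 conducts; I_R ≈ 0.5 mA

Assume both conduct. Then node N would need to be at both 2.9−0.7 = 2.2 V and 4.8−0.7 = 4.1 V, which is impossible.
Assume only D2 conducts: V_N = 4.8 − 0.7 = 4.1 V, so I_R = 4.1/8.2 = 0.5 mA.
Check D1: its anode-to-cathode voltage is 2.9 − 4.1 = -1.2 V < 0.7 V, so it is off. The assumption is consistent.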